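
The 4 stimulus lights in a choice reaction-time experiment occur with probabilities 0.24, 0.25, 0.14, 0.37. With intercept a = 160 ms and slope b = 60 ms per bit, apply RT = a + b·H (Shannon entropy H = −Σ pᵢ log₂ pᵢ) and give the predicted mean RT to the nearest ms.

275 ms

Entropy contributions −pᵢ log₂ pᵢ: 0.4941, 0.5000, 0.3971, 0.5307; sum H = 1.9220 bits.
RT = a + bH = 160 + 60·1.9220 = 275.32 ms.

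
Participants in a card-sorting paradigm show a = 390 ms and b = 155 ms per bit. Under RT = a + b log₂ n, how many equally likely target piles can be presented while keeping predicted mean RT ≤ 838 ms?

7

Information budget: (838 − 390)/155 = 2.8903 bits, so n ≤ 2^2.8903 = 7.414 → at most 7.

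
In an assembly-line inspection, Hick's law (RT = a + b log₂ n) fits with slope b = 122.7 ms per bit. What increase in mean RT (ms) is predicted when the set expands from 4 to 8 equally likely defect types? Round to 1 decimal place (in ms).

Only the slope matters, since a is common to both: ΔRT = b·log₂(n₂/n₁).
log₂(8) − log₂(4) = log₂(8/4) = log₂(2) = 1.
ΔRT = 122.7 × 1.0000 = 122.700 ms.

122.7 ms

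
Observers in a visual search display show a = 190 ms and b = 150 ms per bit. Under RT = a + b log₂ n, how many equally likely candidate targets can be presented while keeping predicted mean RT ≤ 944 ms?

Set 190 + 150·log₂ n ≤ 944 → log₂ n ≤ (944 − 190)/150 = 5.0267.
So n ≤ 2^5.0267 = 32.597; the largest integer n is 32.

32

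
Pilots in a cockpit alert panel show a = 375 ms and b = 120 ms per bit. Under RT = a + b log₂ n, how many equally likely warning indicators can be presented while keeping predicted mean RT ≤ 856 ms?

16

120·log₂ n ≤ 856 − 375 = 481, giving log₂ n ≤ 4.0083 and n ≤ 16.093. The largest whole number is 16.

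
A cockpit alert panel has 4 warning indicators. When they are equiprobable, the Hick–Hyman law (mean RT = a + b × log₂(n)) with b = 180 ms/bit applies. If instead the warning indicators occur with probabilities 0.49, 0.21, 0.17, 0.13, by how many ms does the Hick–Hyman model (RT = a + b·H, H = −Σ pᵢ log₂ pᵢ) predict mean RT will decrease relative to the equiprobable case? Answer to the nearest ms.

The RT saving is b·ΔH. Equiprobable H₀ = log₂(4) = 2.0000 bits; with the given probabilities H = 1.7943 bits.
b·(H₀ − H) = 180 × (2.0000 − 1.7943) = 37.02 ms.

37 ms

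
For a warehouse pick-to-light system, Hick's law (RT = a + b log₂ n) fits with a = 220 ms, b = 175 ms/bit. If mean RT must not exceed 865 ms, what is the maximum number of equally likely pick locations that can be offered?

Information budget: (865 − 220)/175 = 3.6857 bits, so n ≤ 2^3.6857 = 12.868 → at most 12.

12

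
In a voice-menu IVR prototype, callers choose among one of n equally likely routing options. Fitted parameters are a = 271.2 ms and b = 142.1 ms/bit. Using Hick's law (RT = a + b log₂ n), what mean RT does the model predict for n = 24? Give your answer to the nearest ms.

923 ms

log₂(24) = 4.5850 bits, so RT = 271.2 + 142.1 × 4.5850 ≈ 922.723 ms.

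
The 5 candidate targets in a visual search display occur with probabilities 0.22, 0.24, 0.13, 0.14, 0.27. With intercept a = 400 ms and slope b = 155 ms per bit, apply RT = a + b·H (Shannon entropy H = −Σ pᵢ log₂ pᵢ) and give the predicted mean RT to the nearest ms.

H = 0.22·log₂(1/0.22) + 0.24·log₂(1/0.24) + 0.13·log₂(1/0.13) + 0.14·log₂(1/0.14) + 0.27·log₂(1/0.27) = 2.2645 bits.
RT = 400 + 155 × 2.2645 = 750.99 ms.

751 ms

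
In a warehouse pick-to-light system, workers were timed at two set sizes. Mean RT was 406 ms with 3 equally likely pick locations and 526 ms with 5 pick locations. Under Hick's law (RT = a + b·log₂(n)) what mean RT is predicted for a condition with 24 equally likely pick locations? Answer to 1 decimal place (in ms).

With log₂ n on the abscissa the relation is linear; from the two conditions:
  b = (526 − 406) / (log₂ 5 − log₂ 3) = 120 / (2.3219 − 1.5850) = 162.830 ms/bit
  a = 406 − 162.830 × 1.5850 = 147.921 ms
Then RT(24) = 147.921 + 162.830 × log₂ 24 = 147.921 + 162.830 × 4.5850 ≈ 894.490 ms.

894.5 ms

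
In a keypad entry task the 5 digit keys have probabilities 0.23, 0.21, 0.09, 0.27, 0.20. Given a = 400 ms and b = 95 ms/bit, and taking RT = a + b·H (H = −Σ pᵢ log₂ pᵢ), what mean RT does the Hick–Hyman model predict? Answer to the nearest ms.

614 ms

H = 0.23·log₂(1/0.23) + 0.21·log₂(1/0.21) + 0.09·log₂(1/0.09) + 0.27·log₂(1/0.27) + 0.20·log₂(1/0.20) = 2.2476 bits.
RT = 400 + 95 × 2.2476 = 613.52 ms.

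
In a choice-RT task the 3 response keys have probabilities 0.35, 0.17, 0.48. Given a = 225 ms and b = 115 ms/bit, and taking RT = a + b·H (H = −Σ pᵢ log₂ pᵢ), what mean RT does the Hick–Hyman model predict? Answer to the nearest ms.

Entropy contributions −pᵢ log₂ pᵢ: 0.5301, 0.4346, 0.5083; sum H = 1.4730 bits.
RT = a + bH = 225 + 115·1.4730 = 394.39 ms.

394 ms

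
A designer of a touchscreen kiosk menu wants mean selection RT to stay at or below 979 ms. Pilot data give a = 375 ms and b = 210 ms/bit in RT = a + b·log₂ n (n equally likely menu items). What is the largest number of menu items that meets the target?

Set 375 + 210·log₂ n ≤ 979 → log₂ n ≤ (979 − 375)/210 = 2.8762.
So n ≤ 2^2.8762 = 7.342; the largest integer n is 7.

7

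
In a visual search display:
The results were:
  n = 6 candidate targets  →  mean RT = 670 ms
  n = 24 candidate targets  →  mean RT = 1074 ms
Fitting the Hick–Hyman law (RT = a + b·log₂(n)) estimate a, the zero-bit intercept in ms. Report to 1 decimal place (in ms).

The slope on a log₂ axis is (1074 − 670) / (4.5850 − 2.5850) = 202.000 ms/bit.
Intercept: a = 670 − 202.000·log₂(6) = 147.838 ms.

147.8 ms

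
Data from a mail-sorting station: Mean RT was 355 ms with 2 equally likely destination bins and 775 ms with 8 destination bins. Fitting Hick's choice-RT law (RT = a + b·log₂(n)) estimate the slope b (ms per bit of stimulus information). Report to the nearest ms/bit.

210 ms/bit

b = (RT₂ − RT₁)/(log₂ n₂ − log₂ n₁) = (775 − 355)/(3 − 1) = 210 ms/bit.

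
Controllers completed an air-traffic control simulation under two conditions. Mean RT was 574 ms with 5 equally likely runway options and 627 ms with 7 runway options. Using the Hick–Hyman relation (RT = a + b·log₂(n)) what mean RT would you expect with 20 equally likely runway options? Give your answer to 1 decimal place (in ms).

792.4 ms

Solve the two-equation system in a and b:
  b = (627 − 574) / (log₂ 7 − log₂ 5) = 53 / (2.8074 − 2.3219) = 109.182 ms/bit
  a = 574 − 109.182 × 2.3219 = 320.487 ms
Then RT(20) = 320.487 + 109.182 × log₂ 20 = 320.487 + 109.182 × 4.3219 ≈ 792.365 ms.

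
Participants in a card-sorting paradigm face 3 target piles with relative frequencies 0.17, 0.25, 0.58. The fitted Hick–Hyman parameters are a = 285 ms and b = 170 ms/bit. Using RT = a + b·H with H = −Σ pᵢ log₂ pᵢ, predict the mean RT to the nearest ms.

521 ms

H = 0.17·log₂(1/0.17) + 0.25·log₂(1/0.25) + 0.58·log₂(1/0.58) = 1.3904 bits.
RT = 285 + 170 × 1.3904 = 521.37 ms.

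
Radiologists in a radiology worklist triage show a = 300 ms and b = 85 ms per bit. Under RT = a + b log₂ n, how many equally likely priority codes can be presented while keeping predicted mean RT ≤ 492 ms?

Information budget: (492 − 300)/85 = 2.2588 bits, so n ≤ 2^2.2588 = 4.786 → at most 4.

4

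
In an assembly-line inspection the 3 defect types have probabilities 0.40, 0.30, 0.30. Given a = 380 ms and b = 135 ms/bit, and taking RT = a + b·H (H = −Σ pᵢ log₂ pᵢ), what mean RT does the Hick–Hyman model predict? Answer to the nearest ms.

Entropy contributions −pᵢ log₂ pᵢ: 0.5288, 0.5211, 0.5211; sum H = 1.5710 bits.
RT = a + bH = 380 + 135·1.5710 = 592.08 ms.

592 ms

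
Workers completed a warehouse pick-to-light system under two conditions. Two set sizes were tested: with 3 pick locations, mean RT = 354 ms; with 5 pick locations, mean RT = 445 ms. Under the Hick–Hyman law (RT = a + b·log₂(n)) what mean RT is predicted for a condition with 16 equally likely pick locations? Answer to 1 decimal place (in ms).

RT is linear in log₂ n, so two points fix the line:
  b = (445 − 354) / (log₂ 5 − log₂ 3) = 91 / (2.3219 − 1.5850) = 123.479 ms/bit
  a = 354 − 123.479 × 1.5850 = 158.290 ms
Then RT(16) = 158.290 + 123.479 × log₂ 16 = 158.290 + 123.479 × 4 ≈ 652.207 ms.

652.2 ms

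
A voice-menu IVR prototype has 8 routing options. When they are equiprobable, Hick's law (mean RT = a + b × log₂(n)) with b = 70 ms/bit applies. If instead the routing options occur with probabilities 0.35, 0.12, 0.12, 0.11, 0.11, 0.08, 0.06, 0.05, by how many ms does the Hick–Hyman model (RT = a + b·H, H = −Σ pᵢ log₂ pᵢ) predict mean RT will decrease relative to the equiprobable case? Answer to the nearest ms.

20 ms

Equiprobable entropy H₀ = log₂ 8 = 3.0000 bits.
Skewed entropy H = −Σ pᵢ log₂ pᵢ = 2.7159 bits.
ΔRT = b·(H₀ − H) = 70 × 0.2841 = 19.88 ms.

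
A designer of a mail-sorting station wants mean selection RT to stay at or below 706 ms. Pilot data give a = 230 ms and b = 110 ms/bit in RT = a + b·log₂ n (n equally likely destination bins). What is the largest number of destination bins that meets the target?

20

Information budget: (706 − 230)/110 = 4.3273 bits, so n ≤ 2^4.3273 = 20.074 → at most 20.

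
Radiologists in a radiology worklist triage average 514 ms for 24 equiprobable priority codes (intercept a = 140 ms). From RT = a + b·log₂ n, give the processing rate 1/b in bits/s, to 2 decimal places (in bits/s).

12.26 bits/s

b = (514 − 140)/log₂ 24 = 374/4.5850 = 81.571 ms per bit = 0.08157 s/bit; the reciprocal is 12.259 bits/s.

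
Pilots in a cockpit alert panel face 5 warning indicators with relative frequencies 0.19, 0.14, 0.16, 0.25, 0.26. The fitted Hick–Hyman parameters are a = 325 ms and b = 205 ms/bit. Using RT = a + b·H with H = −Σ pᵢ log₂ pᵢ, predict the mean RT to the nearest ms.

H = 0.19·log₂(1/0.19) + 0.14·log₂(1/0.14) + 0.16·log₂(1/0.16) + 0.25·log₂(1/0.25) + 0.26·log₂(1/0.26) = 2.2806 bits.
RT = 325 + 205 × 2.2806 = 792.53 ms.

793 ms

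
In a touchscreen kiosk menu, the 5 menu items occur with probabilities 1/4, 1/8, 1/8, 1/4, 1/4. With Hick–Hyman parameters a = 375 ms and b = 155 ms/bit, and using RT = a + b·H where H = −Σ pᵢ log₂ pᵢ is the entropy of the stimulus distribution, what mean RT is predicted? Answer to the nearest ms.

724 ms

H = −Σ pᵢ log₂ pᵢ = 0.25·2 + 0.125·3 + 0.125·3 + 0.25·2 + 0.25·2 = 2.250 bits.
RT = 375 + 155 × 2.250 = 723.75 ms.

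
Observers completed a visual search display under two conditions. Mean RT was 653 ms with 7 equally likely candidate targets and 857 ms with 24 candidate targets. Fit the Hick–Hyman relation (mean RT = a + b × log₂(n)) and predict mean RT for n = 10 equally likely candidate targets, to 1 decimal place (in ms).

712.1 ms

With log₂ n on the abscissa the relation is linear; from the two conditions:
  b = (857 − 653) / (log₂ 24 − log₂ 7) = 204 / (4.5850 − 2.8074) = 114.761 ms/bit
  a = 653 − 114.761 × 2.8074 = 330.825 ms
Then RT(10) = 330.825 + 114.761 × log₂ 10 = 330.825 + 114.761 × 3.3219 ≈ 712.053 ms.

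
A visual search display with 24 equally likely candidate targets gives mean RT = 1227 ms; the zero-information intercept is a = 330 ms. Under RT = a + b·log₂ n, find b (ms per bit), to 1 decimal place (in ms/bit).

195.6 ms/bit

log₂(24) = 4.5850 bits.
b = (RT − a)/log₂ n = (1227 − 330) / 4.5850 = 195.640 ms/bit.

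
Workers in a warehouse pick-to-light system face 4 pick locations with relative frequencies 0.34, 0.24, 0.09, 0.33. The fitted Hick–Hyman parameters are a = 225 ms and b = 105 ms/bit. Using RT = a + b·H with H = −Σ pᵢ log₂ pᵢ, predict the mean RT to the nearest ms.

421 ms

H = 0.34·log₂(1/0.34) + 0.24·log₂(1/0.24) + 0.09·log₂(1/0.09) + 0.33·log₂(1/0.33) = 1.8638 bits.
RT = 225 + 105 × 1.8638 = 420.70 ms.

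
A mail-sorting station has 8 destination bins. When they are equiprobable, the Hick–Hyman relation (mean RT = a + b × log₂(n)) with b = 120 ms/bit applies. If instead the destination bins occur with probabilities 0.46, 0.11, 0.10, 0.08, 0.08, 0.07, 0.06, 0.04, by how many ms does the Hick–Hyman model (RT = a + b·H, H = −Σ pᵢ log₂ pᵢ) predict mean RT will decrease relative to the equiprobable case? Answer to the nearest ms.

63 ms

Equiprobable entropy H₀ = log₂ 8 = 3.0000 bits.
Skewed entropy H = −Σ pᵢ log₂ pᵢ = 2.4787 bits.
ΔRT = b·(H₀ − H) = 120 × 0.5213 = 62.56 ms.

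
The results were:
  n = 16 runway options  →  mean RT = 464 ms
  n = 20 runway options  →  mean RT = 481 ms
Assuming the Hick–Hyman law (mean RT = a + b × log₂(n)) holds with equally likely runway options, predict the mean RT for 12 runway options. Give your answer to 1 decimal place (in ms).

442.1 ms

With log₂ n on the abscissa the relation is linear; from the two conditions:
  b = (481 − 464) / (log₂ 20 − log₂ 16) = 17 / (4.3219 − 4) = 52.807 ms/bit
  a = 464 − 52.807 × 4 = 252.773 ms
Then RT(12) = 252.773 + 52.807 × log₂ 12 = 252.773 + 52.807 × 3.5850 ≈ 442.083 ms.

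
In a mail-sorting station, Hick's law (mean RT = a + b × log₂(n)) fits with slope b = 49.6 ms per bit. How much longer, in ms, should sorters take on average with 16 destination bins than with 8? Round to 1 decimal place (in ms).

ΔRT = (a + b log₂ n₂) − (a + b log₂ n₁) = b·(log₂ n₂ − log₂ n₁).
log₂(16) − log₂(8) = log₂(16/8) = log₂(2) = 1.
ΔRT = 49.6 × 1.0000 = 49.600 ms.

49.6 ms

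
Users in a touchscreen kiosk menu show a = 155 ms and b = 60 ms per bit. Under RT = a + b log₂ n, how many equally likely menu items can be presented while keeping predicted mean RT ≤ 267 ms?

3

Information budget: (267 − 155)/60 = 1.8667 bits, so n ≤ 2^1.8667 = 3.647 → at most 3.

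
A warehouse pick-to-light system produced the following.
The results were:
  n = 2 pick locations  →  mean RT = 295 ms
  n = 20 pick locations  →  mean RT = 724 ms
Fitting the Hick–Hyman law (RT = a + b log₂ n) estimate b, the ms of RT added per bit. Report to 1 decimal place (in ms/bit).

129.1 ms/bit

The slope on a log₂ axis is (724 − 295) / (4.3219 − 1) = 129.142 ms/bit.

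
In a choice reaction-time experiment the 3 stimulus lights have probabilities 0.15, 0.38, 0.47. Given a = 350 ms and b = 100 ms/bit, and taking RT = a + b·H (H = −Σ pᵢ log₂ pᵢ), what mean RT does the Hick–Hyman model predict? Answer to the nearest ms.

495 ms

H = 0.15·log₂(1/0.15) + 0.38·log₂(1/0.38) + 0.47·log₂(1/0.47) = 1.4530 bits.
RT = 350 + 100 × 1.4530 = 495.30 ms.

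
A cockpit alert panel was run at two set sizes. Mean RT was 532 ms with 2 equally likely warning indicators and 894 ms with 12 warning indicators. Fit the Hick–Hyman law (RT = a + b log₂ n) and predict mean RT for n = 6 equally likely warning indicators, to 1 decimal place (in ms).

754.0 ms

Fit slope and intercept:
  b = (894 − 532) / (log₂ 12 − log₂ 2) = 362 / (3.5850 − 1) = 140.041 ms/bit
  a = 532 − 140.041 × 1 = 391.959 ms
Then RT(6) = 391.959 + 140.041 × log₂ 6 = 391.959 + 140.041 × 2.5850 ≈ 753.959 ms.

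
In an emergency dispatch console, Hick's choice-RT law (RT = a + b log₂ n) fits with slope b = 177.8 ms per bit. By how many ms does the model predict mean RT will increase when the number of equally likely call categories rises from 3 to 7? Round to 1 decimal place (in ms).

ΔRT = (a + b log₂ n₂) − (a + b log₂ n₁) = b·(log₂ n₂ − log₂ n₁).
log₂(7) − log₂(3) = 2.8074 − 1.5850 = 1.2224.
ΔRT = 177.8 × 1.2224 = 217.341 ms.

217.3 ms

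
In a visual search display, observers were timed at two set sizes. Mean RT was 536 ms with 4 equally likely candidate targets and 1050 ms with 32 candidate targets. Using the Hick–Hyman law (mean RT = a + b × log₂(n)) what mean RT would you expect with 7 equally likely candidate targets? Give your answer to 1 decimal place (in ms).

Fit slope and intercept:
  b = (1050 − 536) / (log₂ 32 − log₂ 4) = 514 / (5 − 2) = 171.333 ms/bit
  a = 536 − 171.333 × 2 = 193.333 ms
Then RT(7) = 193.333 + 171.333 × log₂ 7 = 193.333 + 171.333 × 2.8074 ≈ 674.327 ms.

674.3 ms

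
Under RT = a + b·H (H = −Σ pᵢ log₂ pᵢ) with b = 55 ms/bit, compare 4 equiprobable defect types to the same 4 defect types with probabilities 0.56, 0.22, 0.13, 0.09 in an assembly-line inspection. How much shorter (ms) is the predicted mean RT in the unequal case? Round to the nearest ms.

The RT saving is b·ΔH. Equiprobable H₀ = log₂(4) = 2.0000 bits; with the given probabilities H = 1.6443 bits.
b·(H₀ − H) = 55 × (2.0000 − 1.6443) = 19.56 ms.

20 ms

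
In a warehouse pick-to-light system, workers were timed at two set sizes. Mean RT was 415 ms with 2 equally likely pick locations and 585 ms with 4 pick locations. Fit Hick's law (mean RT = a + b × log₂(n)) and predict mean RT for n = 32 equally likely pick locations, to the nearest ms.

1095 ms

With log₂ n on the abscissa the relation is linear; from the two conditions:
  b = (585 − 415) / (log₂ 4 − log₂ 2) = 170 / (2 − 1) = 170 ms/bit
  a = 415 − 170 × 1 = 245 ms
Then RT(32) = 245 + 170 × log₂ 32 = 245 + 170 × 5 ≈ 1095.000 ms.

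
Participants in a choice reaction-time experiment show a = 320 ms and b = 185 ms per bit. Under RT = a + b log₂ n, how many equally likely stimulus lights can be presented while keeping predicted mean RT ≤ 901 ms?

8

185·log₂ n ≤ 901 − 320 = 581, giving log₂ n ≤ 3.1405 and n ≤ 8.819. The largest whole number is 8.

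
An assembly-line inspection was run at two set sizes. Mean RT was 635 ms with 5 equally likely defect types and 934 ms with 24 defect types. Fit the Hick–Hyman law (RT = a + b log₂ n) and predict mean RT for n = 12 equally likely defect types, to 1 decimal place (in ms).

RT is linear in log₂ n, so two points fix the line:
  b = (934 − 635) / (log₂ 24 − log₂ 5) = 299 / (4.5850 − 2.3219) = 132.123 ms/bit
  a = 635 − 132.123 × 2.3219 = 328.219 ms
Then RT(12) = 328.219 + 132.123 × log₂ 12 = 328.219 + 132.123 × 3.5850 ≈ 801.877 ms.

801.9 ms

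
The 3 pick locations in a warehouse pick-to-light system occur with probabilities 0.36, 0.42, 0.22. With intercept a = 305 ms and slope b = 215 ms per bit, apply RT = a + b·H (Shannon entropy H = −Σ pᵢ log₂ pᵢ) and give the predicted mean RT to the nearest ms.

Entropy contributions −pᵢ log₂ pᵢ: 0.5306, 0.5256, 0.4806; sum H = 1.5368 bits.
RT = a + bH = 305 + 215·1.5368 = 635.42 ms.

635 ms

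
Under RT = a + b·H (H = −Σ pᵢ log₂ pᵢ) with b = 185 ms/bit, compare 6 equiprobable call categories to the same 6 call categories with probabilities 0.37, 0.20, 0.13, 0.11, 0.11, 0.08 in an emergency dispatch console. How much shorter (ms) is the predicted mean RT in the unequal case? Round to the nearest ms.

Equiprobable entropy H₀ = log₂ 6 = 2.5850 bits.
Skewed entropy H = −Σ pᵢ log₂ pᵢ = 2.3698 bits.
ΔRT = b·(H₀ − H) = 185 × 0.2151 = 39.80 ms.

40 ms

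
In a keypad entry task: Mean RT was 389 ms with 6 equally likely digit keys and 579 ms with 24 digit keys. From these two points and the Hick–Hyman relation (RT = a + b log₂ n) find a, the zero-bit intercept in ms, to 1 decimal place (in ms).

b = (RT₂ − RT₁)/(log₂ n₂ − log₂ n₁) = (579 − 389)/(4.5850 − 2.5850) = 95.000 ms/bit.
a = RT₁ − b·log₂ n₁ = 389 − 95.000 × 2.5850 = 143.429 ms.

143.4 ms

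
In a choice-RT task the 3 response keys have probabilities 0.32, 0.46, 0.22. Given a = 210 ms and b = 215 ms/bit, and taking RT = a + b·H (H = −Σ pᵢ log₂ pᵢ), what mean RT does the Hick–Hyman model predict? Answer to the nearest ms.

537 ms

Entropy contributions −pᵢ log₂ pᵢ: 0.5260, 0.5153, 0.4806; sum H = 1.5219 bits.
RT = a + bH = 210 + 215·1.5219 = 537.22 ms.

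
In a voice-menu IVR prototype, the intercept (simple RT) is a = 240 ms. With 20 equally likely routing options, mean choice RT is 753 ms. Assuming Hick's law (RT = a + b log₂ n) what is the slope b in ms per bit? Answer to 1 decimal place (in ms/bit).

log₂(20) = 4.3219 bits.
b = (RT − a)/log₂ n = (753 − 240) / 4.3219 = 118.697 ms/bit.

118.7 ms/bit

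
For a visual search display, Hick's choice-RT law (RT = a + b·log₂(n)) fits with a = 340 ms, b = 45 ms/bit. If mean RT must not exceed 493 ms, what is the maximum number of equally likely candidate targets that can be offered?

10

Information budget: (493 − 340)/45 = 3.4000 bits, so n ≤ 2^3.4000 = 10.556 → at most 10.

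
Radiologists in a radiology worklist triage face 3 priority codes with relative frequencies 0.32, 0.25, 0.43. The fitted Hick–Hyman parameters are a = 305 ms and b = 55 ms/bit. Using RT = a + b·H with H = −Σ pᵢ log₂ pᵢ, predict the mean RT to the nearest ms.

390 ms

H = 0.32·log₂(1/0.32) + 0.25·log₂(1/0.25) + 0.43·log₂(1/0.43) = 1.5496 bits.
RT = 305 + 55 × 1.5496 = 390.23 ms.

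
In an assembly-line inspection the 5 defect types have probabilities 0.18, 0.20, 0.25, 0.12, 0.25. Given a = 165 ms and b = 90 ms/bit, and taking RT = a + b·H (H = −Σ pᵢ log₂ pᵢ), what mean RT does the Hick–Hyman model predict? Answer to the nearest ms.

Entropy contributions −pᵢ log₂ pᵢ: 0.4453, 0.4644, 0.5000, 0.3671, 0.5000; sum H = 2.2768 bits.
RT = a + bH = 165 + 90·2.2768 = 369.91 ms.

370 ms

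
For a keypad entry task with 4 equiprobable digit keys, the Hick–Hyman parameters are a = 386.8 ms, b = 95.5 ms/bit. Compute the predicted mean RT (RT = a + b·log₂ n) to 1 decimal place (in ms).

log₂(4) = 2 bits, so RT = 386.8 + 95.5 × 2 ≈ 577.800 ms.

577.8 ms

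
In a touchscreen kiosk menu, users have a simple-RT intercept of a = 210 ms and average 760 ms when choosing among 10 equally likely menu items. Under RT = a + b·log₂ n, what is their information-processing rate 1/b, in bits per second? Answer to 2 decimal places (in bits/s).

Choice component = 760 − 210 = 550 ms over log₂(10) = 3.3219 bits.
b = 550 / 3.3219 = 165.566 ms/bit, so 1/b = 6.040 bits/s.

6.04 bits/s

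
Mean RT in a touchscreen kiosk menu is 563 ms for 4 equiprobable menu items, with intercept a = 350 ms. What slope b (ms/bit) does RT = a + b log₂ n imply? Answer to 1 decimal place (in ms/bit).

106.5 ms/bit

log₂(4) = 2 bits.
b = (RT − a)/log₂ n = (563 − 350) / 2 = 106.500 ms/bit.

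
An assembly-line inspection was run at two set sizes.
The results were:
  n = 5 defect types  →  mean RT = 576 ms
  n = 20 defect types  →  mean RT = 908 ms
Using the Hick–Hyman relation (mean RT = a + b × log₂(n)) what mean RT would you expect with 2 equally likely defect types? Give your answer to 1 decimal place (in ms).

356.6 ms

Fit slope and intercept:
  b = (908 − 576) / (log₂ 20 − log₂ 5) = 332 / (4.3219 − 2.3219) = 166.000 ms/bit
  a = 576 − 166.000 × 2.3219 = 190.560 ms
Then RT(2) = 190.560 + 166.000 × log₂ 2 = 190.560 + 166.000 × 1 ≈ 356.560 ms.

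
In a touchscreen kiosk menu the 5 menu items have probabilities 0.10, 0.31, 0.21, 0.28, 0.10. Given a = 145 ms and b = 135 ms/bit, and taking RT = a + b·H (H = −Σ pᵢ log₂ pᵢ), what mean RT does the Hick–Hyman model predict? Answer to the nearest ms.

439 ms

Entropy contributions −pᵢ log₂ pᵢ: 0.3322, 0.5238, 0.4728, 0.5142, 0.3322; sum H = 2.1752 bits.
RT = a + bH = 145 + 135·2.1752 = 438.66 ms.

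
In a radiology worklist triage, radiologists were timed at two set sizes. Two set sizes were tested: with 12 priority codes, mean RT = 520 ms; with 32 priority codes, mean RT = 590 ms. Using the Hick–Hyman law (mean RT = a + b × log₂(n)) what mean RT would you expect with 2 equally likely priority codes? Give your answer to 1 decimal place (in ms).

Solve the two-equation system in a and b:
  b = (590 − 520) / (log₂ 32 − log₂ 12) = 70 / (5 − 3.5850) = 49.469 ms/bit
  a = 520 − 49.469 × 3.5850 = 342.657 ms
Then RT(2) = 342.657 + 49.469 × log₂ 2 = 342.657 + 49.469 × 1 ≈ 392.125 ms.

392.1 ms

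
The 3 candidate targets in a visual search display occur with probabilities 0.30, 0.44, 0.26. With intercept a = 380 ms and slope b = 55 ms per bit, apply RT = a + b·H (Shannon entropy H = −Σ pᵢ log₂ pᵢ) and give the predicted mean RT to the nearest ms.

H = 0.30·log₂(1/0.30) + 0.44·log₂(1/0.44) + 0.26·log₂(1/0.26) = 1.5475 bits.
RT = 380 + 55 × 1.5475 = 465.11 ms.

465 ms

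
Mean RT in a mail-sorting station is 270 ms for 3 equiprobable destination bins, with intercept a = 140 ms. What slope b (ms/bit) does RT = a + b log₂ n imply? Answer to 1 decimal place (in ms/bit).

b = (270 − 140) / log₂(3) = 130 / 1.5850 = 82.021 ms/bit.

82.0 ms/bit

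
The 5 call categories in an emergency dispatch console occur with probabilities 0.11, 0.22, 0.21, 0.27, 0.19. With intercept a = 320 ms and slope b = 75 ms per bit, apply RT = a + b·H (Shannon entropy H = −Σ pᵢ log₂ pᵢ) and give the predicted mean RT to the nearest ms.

490 ms

Entropy contributions −pᵢ log₂ pᵢ: 0.3503, 0.4806, 0.4728, 0.5100, 0.4552; sum H = 2.2689 bits.
RT = a + bH = 320 + 75·2.2689 = 490.17 ms.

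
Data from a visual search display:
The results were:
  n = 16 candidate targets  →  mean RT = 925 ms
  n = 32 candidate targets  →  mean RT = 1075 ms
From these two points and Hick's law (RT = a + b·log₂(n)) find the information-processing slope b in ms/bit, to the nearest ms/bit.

150 ms/bit

The slope on a log₂ axis is (1075 − 925) / (5 − 4) = 150 ms/bit.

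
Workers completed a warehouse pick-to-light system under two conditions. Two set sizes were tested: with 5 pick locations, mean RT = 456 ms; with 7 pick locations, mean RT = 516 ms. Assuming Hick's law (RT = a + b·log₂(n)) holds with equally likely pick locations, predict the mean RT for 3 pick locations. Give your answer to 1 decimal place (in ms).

Solve the two-equation system in a and b:
  b = (516 − 456) / (log₂ 7 − log₂ 5) = 60 / (2.8074 − 2.3219) = 123.603 ms/bit
  a = 456 − 123.603 × 2.3219 = 169.004 ms
Then RT(3) = 169.004 + 123.603 × log₂ 3 = 169.004 + 123.603 × 1.5850 ≈ 364.909 ms.

364.9 ms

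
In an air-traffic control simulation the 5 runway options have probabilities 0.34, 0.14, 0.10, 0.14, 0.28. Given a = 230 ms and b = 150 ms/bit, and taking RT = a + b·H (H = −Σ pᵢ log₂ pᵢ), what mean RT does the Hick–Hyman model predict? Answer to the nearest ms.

555 ms

Entropy contributions −pᵢ log₂ pᵢ: 0.5292, 0.3971, 0.3322, 0.3971, 0.5142; sum H = 2.1698 bits.
RT = a + bH = 230 + 150·2.1698 = 555.47 ms.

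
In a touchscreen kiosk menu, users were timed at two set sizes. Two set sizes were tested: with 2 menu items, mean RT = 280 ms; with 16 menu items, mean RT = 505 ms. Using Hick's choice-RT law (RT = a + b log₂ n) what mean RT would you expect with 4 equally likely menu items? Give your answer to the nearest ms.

355 ms

With log₂ n on the abscissa the relation is linear; from the two conditions:
  b = (505 − 280) / (log₂ 16 − log₂ 2) = 225 / (4 − 1) = 75 ms/bit
  a = 280 − 75 × 1 = 205 ms
Then RT(4) = 205 + 75 × log₂ 4 = 205 + 75 × 2 ≈ 355.000 ms.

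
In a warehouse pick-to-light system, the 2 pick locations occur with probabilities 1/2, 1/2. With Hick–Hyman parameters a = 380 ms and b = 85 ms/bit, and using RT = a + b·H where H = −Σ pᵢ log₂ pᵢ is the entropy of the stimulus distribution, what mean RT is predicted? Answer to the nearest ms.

465 ms

H = −Σ pᵢ log₂ pᵢ = 0.5·1 + 0.5·1 = 1.000 bits.
RT = 380 + 85 × 1.000 = 465.00 ms.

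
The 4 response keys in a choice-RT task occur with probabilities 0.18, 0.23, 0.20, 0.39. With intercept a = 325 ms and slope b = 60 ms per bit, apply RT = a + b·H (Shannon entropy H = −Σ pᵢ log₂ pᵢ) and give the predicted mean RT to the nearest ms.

H = 0.18·log₂(1/0.18) + 0.23·log₂(1/0.23) + 0.20·log₂(1/0.20) + 0.39·log₂(1/0.39) = 1.9272 bits.
RT = 325 + 60 × 1.9272 = 440.63 ms.

441 ms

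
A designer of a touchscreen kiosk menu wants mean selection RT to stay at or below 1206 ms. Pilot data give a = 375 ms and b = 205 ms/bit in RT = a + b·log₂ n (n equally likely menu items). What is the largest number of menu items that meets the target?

Information budget: (1206 − 375)/205 = 4.0537 bits, so n ≤ 2^4.0537 = 16.606 → at most 16.

16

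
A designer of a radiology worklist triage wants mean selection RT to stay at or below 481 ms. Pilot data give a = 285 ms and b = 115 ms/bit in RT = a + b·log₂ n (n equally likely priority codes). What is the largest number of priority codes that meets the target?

115·log₂ n ≤ 481 − 285 = 196, giving log₂ n ≤ 1.7043 and n ≤ 3.259. The largest whole number is 3.

3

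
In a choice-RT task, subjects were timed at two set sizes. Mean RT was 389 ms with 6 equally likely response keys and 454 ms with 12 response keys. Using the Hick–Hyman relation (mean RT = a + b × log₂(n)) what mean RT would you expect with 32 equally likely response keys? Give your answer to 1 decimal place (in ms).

546.0 ms

With log₂ n on the abscissa the relation is linear; from the two conditions:
  b = (454 − 389) / (log₂ 12 − log₂ 6) = 65 / (3.5850 − 2.5850) = 65.000 ms/bit
  a = 389 − 65.000 × 2.5850 = 220.977 ms
Then RT(32) = 220.977 + 65.000 × log₂ 32 = 220.977 + 65.000 × 5 ≈ 545.977 ms.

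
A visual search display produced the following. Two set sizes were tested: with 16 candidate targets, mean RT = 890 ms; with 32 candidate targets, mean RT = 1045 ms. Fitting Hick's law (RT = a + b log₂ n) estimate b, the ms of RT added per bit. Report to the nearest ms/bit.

The slope on a log₂ axis is (1045 − 890) / (5 − 4) = 155 ms/bit.

155 ms/bit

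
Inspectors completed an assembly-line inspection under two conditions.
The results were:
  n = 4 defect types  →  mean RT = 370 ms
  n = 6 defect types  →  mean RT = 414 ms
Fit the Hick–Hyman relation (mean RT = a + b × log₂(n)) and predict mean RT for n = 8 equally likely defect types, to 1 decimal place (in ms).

445.2 ms

RT is linear in log₂ n, so two points fix the line:
  b = (414 − 370) / (log₂ 6 − log₂ 4) = 44 / (2.5850 − 2) = 75.218 ms/bit
  a = 370 − 75.218 × 2 = 219.563 ms
Then RT(8) = 219.563 + 75.218 × log₂ 8 = 219.563 + 75.218 × 3 ≈ 445.218 ms.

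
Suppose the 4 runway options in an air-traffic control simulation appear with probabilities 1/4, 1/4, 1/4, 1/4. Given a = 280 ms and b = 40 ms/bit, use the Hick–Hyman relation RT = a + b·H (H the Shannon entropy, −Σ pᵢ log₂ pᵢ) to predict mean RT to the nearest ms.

H = −Σ pᵢ log₂ pᵢ = 0.25·2 + 0.25·2 + 0.25·2 + 0.25·2 = 2.000 bits.
RT = 280 + 40 × 2.000 = 360.00 ms.

360 ms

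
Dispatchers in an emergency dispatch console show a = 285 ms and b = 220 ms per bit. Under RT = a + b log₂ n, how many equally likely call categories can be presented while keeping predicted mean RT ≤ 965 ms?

8

Information budget: (965 − 285)/220 = 3.0909 bits, so n ≤ 2^3.0909 = 8.520 → at most 8.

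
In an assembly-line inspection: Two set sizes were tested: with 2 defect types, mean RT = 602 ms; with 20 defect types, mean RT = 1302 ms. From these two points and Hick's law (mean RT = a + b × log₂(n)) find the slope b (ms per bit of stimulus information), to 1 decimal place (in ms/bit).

b = (RT₂ − RT₁)/(log₂ n₂ − log₂ n₁) = (1302 − 602)/(4.3219 − 1) = 210.721 ms/bit.

210.7 ms/bit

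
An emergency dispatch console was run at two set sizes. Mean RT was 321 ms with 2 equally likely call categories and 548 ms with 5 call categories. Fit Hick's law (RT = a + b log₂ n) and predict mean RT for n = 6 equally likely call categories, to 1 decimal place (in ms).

Solve the two-equation system in a and b:
  b = (548 − 321) / (log₂ 5 − log₂ 2) = 227 / (2.3219 − 1) = 171.719 ms/bit
  a = 321 − 171.719 × 1 = 149.281 ms
Then RT(6) = 149.281 + 171.719 × log₂ 6 = 149.281 + 171.719 × 2.5850 ≈ 593.168 ms.

593.2 ms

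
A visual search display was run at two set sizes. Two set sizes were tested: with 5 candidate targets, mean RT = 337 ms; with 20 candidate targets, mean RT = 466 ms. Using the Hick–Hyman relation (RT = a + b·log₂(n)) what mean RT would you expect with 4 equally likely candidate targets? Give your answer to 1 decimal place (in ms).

316.2 ms

With log₂ n on the abscissa the relation is linear; from the two conditions:
  b = (466 − 337) / (log₂ 20 − log₂ 5) = 129 / (4.3219 − 2.3219) = 64.500 ms/bit
  a = 337 − 64.500 × 2.3219 = 187.236 ms
Then RT(4) = 187.236 + 64.500 × log₂ 4 = 187.236 + 64.500 × 2 ≈ 316.236 ms.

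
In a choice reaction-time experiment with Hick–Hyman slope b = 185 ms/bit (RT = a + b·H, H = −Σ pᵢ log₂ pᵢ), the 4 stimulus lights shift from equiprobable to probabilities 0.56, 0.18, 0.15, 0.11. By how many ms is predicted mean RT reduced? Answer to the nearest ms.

60 ms

The RT saving is b·ΔH. Equiprobable H₀ = log₂(4) = 2.0000 bits; with the given probabilities H = 1.6746 bits.
b·(H₀ − H) = 185 × (2.0000 − 1.6746) = 60.20 ms.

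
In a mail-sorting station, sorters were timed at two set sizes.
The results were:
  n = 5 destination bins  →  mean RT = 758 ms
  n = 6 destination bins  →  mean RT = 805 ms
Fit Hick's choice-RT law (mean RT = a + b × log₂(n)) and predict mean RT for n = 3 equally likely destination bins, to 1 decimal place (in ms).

626.3 ms

With log₂ n on the abscissa the relation is linear; from the two conditions:
  b = (805 − 758) / (log₂ 6 − log₂ 5) = 47 / (2.5850 − 2.3219) = 178.684 ms/bit
  a = 758 − 178.684 × 2.3219 = 343.109 ms
Then RT(3) = 343.109 + 178.684 × log₂ 3 = 343.109 + 178.684 × 1.5850 ≈ 626.316 ms.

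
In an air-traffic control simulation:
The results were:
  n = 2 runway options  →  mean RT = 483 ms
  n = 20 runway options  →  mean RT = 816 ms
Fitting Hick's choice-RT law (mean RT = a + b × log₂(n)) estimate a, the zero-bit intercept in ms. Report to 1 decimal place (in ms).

382.8 ms

The slope on a log₂ axis is (816 − 483) / (4.3219 − 1) = 100.243 ms/bit.
Intercept: a = 483 − 100.243·log₂(2) = 382.757 ms.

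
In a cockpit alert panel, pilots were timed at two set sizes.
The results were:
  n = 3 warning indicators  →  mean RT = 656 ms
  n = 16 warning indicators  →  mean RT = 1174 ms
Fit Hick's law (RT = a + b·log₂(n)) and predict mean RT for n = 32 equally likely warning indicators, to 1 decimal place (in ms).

1388.5 ms

Solve the two-equation system in a and b:
  b = (1174 − 656) / (log₂ 16 − log₂ 3) = 518 / (4 − 1.5850) = 214.489 ms/bit
  a = 656 − 214.489 × 1.5850 = 316.042 ms
Then RT(32) = 316.042 + 214.489 × log₂ 32 = 316.042 + 214.489 × 5 ≈ 1388.489 ms.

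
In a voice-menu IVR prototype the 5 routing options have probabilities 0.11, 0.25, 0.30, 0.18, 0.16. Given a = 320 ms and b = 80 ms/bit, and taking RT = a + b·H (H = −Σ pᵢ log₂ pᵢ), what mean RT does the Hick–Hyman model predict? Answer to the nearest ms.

499 ms

H = 0.11·log₂(1/0.11) + 0.25·log₂(1/0.25) + 0.30·log₂(1/0.30) + 0.18·log₂(1/0.18) + 0.16·log₂(1/0.16) = 2.2397 bits.
RT = 320 + 80 × 2.2397 = 499.18 ms.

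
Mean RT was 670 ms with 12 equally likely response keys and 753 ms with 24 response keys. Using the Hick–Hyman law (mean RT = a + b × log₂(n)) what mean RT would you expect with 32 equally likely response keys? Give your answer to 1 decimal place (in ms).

Solve the two-equation system in a and b:
  b = (753 − 670) / (log₂ 24 − log₂ 12) = 83 / (4.5850 − 3.5850) = 83.000 ms/bit
  a = 670 − 83.000 × 3.5850 = 372.448 ms
Then RT(32) = 372.448 + 83.000 × log₂ 32 = 372.448 + 83.000 × 5 ≈ 787.448 ms.

787.4 ms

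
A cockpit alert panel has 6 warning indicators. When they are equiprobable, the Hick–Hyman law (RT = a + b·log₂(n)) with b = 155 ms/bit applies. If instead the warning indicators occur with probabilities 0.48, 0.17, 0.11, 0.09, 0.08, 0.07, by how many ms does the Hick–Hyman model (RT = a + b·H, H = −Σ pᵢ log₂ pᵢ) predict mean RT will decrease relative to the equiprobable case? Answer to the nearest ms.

65 ms

The RT saving is b·ΔH. Equiprobable H₀ = log₂(6) = 2.5850 bits; with the given probabilities H = 2.1659 bits.
b·(H₀ − H) = 155 × (2.5850 − 2.1659) = 64.96 ms.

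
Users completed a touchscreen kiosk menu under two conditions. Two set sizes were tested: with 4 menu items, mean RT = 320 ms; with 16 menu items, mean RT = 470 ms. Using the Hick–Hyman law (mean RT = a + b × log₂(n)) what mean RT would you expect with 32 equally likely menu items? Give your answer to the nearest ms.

545 ms

Fit slope and intercept:
  b = (470 − 320) / (log₂ 16 − log₂ 4) = 150 / (4 − 2) = 75 ms/bit
  a = 320 − 75 × 2 = 170 ms
Then RT(32) = 170 + 75 × log₂ 32 = 170 + 75 × 5 ≈ 545.000 ms.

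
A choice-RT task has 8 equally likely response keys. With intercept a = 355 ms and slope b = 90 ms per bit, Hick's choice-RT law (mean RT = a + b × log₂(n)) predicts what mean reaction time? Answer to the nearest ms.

log₂(8) = 3 bits, so RT = 355 + 90 × 3 ≈ 625.000 ms.

625 ms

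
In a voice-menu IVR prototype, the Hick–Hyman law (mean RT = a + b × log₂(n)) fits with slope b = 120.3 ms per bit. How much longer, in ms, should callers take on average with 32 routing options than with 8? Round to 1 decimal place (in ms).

Only the slope matters, since a is common to both: ΔRT = b·log₂(n₂/n₁).
log₂(32) − log₂(8) = log₂(32/8) = log₂(4) = 2.
ΔRT = 120.3 × 2.0000 = 240.600 ms.

240.6 ms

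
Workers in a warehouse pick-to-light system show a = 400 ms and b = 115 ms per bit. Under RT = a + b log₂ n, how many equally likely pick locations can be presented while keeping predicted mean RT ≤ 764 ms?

115·log₂ n ≤ 764 − 400 = 364, giving log₂ n ≤ 3.1652 and n ≤ 8.971. The largest whole number is 8.

8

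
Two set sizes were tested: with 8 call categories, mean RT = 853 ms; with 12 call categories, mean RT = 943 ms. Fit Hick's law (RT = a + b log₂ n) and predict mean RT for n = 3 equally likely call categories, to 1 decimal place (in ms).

Fit slope and intercept:
  b = (943 − 853) / (log₂ 12 − log₂ 8) = 90 / (3.5850 − 3) = 153.856 ms/bit
  a = 853 − 153.856 × 3 = 391.432 ms
Then RT(3) = 391.432 + 153.856 × log₂ 3 = 391.432 + 153.856 × 1.5850 ≈ 635.288 ms.

635.3 ms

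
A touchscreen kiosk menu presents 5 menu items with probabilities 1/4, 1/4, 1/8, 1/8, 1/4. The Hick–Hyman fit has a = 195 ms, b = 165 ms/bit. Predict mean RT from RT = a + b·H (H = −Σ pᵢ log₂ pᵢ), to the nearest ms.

566 ms

Each term −pᵢ log₂ pᵢ: 0.25·2 + 0.25·2 + 0.125·3 + 0.125·3 + 0.25·2; summed, H = 2.250 bits.
Mean RT = a + bH = 195 + 165·2.250 = 566.25 ms.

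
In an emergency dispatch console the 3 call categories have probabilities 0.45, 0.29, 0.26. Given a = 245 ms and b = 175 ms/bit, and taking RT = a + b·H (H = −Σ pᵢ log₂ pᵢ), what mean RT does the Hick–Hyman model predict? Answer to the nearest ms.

H = 0.45·log₂(1/0.45) + 0.29·log₂(1/0.29) + 0.26·log₂(1/0.26) = 1.5416 bits.
RT = 245 + 175 × 1.5416 = 514.78 ms.

515 ms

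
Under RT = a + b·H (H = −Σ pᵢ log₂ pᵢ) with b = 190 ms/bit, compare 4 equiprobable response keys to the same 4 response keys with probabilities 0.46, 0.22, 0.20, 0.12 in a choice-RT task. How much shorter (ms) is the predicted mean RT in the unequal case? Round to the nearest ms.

Equiprobable entropy H₀ = log₂ 4 = 2.0000 bits.
Skewed entropy H = −Σ pᵢ log₂ pᵢ = 1.8274 bits.
ΔRT = b·(H₀ − H) = 190 × 0.1726 = 32.80 ms.

33 ms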